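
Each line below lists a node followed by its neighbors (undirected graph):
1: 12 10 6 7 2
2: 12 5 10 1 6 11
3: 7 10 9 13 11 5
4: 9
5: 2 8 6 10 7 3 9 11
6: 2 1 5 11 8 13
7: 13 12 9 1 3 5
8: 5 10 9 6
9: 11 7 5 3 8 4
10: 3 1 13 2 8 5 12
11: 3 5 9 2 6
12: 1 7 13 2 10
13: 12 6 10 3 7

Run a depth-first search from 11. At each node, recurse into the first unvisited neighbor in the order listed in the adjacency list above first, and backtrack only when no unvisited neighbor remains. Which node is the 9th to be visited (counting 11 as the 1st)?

Visit 11
11 → 3
3 → 7
7 → 13
13 → 12
12 → 1
1 → 10
10 → 2
2 → 5
5 → 8
8 → 9
9 → 4
8 → 6

Visit order: 11, 3, 7, 13, 12, 1, 10, 2, 5, 8, 9, 4, 6

5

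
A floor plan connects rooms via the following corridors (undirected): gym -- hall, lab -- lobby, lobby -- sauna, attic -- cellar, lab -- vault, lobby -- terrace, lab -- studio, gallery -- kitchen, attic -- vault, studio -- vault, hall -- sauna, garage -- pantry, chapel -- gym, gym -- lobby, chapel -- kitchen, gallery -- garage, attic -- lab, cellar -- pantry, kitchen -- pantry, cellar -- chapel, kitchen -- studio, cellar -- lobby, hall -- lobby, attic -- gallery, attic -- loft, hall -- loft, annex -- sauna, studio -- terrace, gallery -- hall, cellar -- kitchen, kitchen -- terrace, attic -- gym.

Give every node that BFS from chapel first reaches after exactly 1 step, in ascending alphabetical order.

Level 0: chapel
Level 1: cellar, gym, kitchen
Level 2: attic, gallery, hall, lobby, pantry, studio, terrace
Level 3: garage, lab, loft, sauna, vault
Level 4: annex

cellar, gym, kitchen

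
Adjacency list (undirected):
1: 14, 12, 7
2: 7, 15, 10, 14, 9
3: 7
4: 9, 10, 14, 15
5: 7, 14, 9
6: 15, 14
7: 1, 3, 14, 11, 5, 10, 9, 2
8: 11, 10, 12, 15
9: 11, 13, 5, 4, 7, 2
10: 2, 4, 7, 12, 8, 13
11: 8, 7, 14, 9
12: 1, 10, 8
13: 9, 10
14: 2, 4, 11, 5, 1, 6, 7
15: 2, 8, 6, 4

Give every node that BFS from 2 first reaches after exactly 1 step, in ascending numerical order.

7, 9, 10, 14, 15

Level 0: 2
Level 1: 7, 9, 10, 14, 15
Level 2: 1, 3, 4, 5, 6, 8, 11, 12, 13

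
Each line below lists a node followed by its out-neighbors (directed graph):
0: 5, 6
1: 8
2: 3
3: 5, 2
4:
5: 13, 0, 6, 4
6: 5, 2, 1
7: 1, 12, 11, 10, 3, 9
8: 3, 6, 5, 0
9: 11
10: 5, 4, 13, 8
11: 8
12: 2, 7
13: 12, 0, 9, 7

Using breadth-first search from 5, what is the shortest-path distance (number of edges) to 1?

2

Level 0: 5
Level 1: 0, 4, 6, 13
Level 2: 1, 2, 7, 9, 12
Level 3: 3, 8, 10, 11
1 first appears at level 2.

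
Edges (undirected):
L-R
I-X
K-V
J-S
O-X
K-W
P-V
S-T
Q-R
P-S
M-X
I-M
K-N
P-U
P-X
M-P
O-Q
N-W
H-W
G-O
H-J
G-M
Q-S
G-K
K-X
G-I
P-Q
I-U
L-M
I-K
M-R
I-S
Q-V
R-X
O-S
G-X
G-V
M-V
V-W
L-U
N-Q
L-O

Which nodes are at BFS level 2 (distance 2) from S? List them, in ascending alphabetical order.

G, H, K, L, M, N, R, U, V, X

Level 0: S
Level 1: I, J, O, P, Q, T
Level 2: G, H, K, L, M, N, R, U, V, X
Level 3: W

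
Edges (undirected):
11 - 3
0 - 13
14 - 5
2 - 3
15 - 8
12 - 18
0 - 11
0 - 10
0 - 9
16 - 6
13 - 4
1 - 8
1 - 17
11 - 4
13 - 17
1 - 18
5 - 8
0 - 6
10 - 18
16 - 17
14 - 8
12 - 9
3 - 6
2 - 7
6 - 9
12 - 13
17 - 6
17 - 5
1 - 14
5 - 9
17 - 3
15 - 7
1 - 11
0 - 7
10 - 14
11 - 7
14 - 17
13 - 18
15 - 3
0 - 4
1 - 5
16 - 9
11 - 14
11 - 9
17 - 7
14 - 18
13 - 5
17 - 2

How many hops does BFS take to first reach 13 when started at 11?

2

Level 0: 11
Level 1: 0, 1, 3, 4, 7, 9, 14
Level 2: 2, 5, 6, 8, 10, 12, 13, 15, 16, 17, 18
13 first appears at level 2.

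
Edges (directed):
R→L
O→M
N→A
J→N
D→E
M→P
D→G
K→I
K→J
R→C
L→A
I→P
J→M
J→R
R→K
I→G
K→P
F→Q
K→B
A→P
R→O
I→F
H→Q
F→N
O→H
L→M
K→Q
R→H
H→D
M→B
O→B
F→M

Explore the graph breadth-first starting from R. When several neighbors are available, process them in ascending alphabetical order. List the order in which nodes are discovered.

Visit R; enqueue C, H, K, L, O → queue [C, H, K, L, O]
Visit C → queue [H, K, L, O]
Visit H; enqueue D, Q → queue [K, L, O, D, Q]
Visit K; enqueue B, I, J, P → queue [L, O, D, Q, B, I, J, P]
Visit L; enqueue A, M → queue [O, D, Q, B, I, J, P, A, M]
Visit O → queue [D, Q, B, I, J, P, A, M]
Visit D; enqueue E, G → queue [Q, B, I, J, P, A, M, E, G]
Visit Q → queue [B, I, J, P, A, M, E, G]
Visit B → queue [I, J, P, A, M, E, G]
Visit I; enqueue F → queue [J, P, A, M, E, G, F]
Visit J; enqueue N → queue [P, A, M, E, G, F, N]
Visit P → queue [A, M, E, G, F, N]
Visit A → queue [M, E, G, F, N]
Visit M → queue [E, G, F, N]
Visit E → queue [G, F, N]
Visit G → queue [F, N]
Visit F → queue [N]
Visit N → queue []

R C H K L O D Q B I J P A M E G F N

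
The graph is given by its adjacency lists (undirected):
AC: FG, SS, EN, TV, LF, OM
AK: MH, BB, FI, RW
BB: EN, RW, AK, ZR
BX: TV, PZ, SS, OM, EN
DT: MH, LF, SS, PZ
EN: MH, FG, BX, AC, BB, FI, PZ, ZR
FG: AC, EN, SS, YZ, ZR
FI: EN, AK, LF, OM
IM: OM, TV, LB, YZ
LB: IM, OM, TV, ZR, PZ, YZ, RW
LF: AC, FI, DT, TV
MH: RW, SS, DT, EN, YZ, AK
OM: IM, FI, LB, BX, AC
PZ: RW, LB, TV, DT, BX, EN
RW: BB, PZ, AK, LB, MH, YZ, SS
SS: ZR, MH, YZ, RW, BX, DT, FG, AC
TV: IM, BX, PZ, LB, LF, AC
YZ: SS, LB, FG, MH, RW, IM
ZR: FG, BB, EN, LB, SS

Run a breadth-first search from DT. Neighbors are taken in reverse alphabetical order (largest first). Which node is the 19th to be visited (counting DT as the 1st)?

Visit DT; enqueue SS, PZ, MH, LF → queue [SS, PZ, MH, LF]
Visit SS; enqueue ZR, YZ, RW, FG, BX, AC → queue [PZ, MH, LF, ZR, YZ, RW, FG, BX, AC]
Visit PZ; enqueue TV, LB, EN → queue [MH, LF, ZR, YZ, RW, FG, BX, AC, TV, LB, EN]
Visit MH; enqueue AK → queue [LF, ZR, YZ, RW, FG, BX, AC, TV, LB, EN, AK]
Visit LF; enqueue FI → queue [ZR, YZ, RW, FG, BX, AC, TV, LB, EN, AK, FI]
Visit ZR; enqueue BB → queue [YZ, RW, FG, BX, AC, TV, LB, EN, AK, FI, BB]
Visit YZ; enqueue IM → queue [RW, FG, BX, AC, TV, LB, EN, AK, FI, BB, IM]
Visit RW → queue [FG, BX, AC, TV, LB, EN, AK, FI, BB, IM]
Visit FG → queue [BX, AC, TV, LB, EN, AK, FI, BB, IM]
Visit BX; enqueue OM → queue [AC, TV, LB, EN, AK, FI, BB, IM, OM]
Visit AC → queue [TV, LB, EN, AK, FI, BB, IM, OM]
Visit TV → queue [LB, EN, AK, FI, BB, IM, OM]
Visit LB → queue [EN, AK, FI, BB, IM, OM]
Visit EN → queue [AK, FI, BB, IM, OM]
Visit AK → queue [FI, BB, IM, OM]
Visit FI → queue [BB, IM, OM]
Visit BB → queue [IM, OM]
Visit IM → queue [OM]
Visit OM → queue []

Visit order: DT, SS, PZ, MH, LF, ZR, YZ, RW, FG, BX, AC, TV, LB, EN, AK, FI, BB, IM, OM

OM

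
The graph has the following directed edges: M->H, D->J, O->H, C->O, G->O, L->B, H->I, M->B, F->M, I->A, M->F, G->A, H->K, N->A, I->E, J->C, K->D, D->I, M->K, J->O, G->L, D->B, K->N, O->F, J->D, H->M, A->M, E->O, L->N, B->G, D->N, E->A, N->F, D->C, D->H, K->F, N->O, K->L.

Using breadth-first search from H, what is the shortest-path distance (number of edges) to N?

2

Level 0: H
Level 1: I, K, M
Level 2: A, B, D, E, F, L, N
Level 3: C, G, J, O
N first appears at level 2.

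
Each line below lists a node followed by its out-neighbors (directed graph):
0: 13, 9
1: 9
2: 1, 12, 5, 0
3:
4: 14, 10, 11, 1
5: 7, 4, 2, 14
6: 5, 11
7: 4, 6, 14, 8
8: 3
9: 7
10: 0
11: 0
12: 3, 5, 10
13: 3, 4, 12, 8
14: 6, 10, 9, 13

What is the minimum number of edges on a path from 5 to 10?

Level 0: 5
Level 1: 2, 4, 7, 14
Level 2: 0, 1, 6, 8, 9, 10, 11, 12, 13
Level 3: 3
10 first appears at level 2.

2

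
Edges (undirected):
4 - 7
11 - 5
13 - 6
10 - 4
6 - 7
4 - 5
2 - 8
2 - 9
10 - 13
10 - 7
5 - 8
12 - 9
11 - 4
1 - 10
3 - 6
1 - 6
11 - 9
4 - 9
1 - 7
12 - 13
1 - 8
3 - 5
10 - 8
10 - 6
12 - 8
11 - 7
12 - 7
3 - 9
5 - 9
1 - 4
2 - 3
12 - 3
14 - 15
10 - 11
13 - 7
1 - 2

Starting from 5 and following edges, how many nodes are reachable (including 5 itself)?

13

BFS from 5 visits: 5, 3, 4, 8, 9, 11, 2, 6, 12, 1, 7, 10, 13
Reachable nodes: 13 of 15 total.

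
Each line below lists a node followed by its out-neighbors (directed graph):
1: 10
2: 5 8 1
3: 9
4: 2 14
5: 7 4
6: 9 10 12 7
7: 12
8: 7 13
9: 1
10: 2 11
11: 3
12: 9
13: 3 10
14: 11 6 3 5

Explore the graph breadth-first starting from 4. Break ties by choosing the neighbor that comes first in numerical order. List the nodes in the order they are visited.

4, 2, 14, 1, 5, 8, 3, 6, 11, 10, 7, 13, 9, 12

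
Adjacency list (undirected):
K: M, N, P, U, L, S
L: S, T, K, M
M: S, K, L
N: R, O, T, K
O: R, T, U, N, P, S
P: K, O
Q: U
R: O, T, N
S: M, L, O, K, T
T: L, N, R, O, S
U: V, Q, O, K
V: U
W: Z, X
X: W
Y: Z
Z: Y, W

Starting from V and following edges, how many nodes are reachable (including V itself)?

12

BFS from V visits: V, U, Q, O, K, T, S, R, P, N, M, L
Reachable nodes: 12 of 16 total.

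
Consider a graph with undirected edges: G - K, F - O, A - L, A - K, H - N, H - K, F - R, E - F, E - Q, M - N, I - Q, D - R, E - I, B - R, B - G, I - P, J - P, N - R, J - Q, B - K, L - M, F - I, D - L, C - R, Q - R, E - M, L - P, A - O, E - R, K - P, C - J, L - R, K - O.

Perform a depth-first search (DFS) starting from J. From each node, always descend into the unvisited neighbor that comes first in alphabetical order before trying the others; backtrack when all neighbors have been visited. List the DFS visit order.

J, C, R, B, G, K, A, L, D, M, E, F, I, P, Q, O, N, H

Visit J
J → C
C → R
R → B
B → G
G → K
K → A
A → L
L → D
L → M
M → E
E → F
F → I
I → P
I → Q
F → O
M → N
N → H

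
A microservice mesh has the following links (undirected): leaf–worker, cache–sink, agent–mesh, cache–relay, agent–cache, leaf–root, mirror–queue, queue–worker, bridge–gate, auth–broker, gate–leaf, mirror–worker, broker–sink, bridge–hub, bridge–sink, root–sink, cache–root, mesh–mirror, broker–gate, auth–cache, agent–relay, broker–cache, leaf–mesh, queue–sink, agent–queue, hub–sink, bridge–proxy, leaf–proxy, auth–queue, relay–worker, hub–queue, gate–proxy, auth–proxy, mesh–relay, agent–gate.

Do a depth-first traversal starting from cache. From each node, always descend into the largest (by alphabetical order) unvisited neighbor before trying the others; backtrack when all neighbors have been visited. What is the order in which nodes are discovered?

cache -> sink -> root -> leaf -> worker -> relay -> mesh -> mirror -> queue -> hub -> bridge -> proxy -> gate -> broker -> auth -> agent

Visit cache
cache → sink
sink → root
root → leaf
leaf → worker
worker → relay
relay → mesh
mesh → mirror
mirror → queue
queue → hub
hub → bridge
bridge → proxy
proxy → gate
gate → broker
broker → auth
gate → agent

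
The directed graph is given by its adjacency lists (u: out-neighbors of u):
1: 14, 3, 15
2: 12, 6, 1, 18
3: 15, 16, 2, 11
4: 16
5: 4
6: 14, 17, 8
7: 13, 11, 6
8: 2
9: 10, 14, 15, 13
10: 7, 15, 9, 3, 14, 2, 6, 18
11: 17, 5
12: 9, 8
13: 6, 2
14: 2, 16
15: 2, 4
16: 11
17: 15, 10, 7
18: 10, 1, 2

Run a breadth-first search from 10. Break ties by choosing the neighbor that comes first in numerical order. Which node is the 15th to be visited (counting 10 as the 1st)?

Visit 10; enqueue 2, 3, 6, 7, 9, 14, 15, 18 → queue [2, 3, 6, 7, 9, 14, 15, 18]
Visit 2; enqueue 1, 12 → queue [3, 6, 7, 9, 14, 15, 18, 1, 12]
Visit 3; enqueue 11, 16 → queue [6, 7, 9, 14, 15, 18, 1, 12, 11, 16]
Visit 6; enqueue 8, 17 → queue [7, 9, 14, 15, 18, 1, 12, 11, 16, 8, 17]
Visit 7; enqueue 13 → queue [9, 14, 15, 18, 1, 12, 11, 16, 8, 17, 13]
Visit 9 → queue [14, 15, 18, 1, 12, 11, 16, 8, 17, 13]
Visit 14 → queue [15, 18, 1, 12, 11, 16, 8, 17, 13]
Visit 15; enqueue 4 → queue [18, 1, 12, 11, 16, 8, 17, 13, 4]
Visit 18 → queue [1, 12, 11, 16, 8, 17, 13, 4]
Visit 1 → queue [12, 11, 16, 8, 17, 13, 4]
Visit 12 → queue [11, 16, 8, 17, 13, 4]
Visit 11; enqueue 5 → queue [16, 8, 17, 13, 4, 5]
Visit 16 → queue [8, 17, 13, 4, 5]
Visit 8 → queue [17, 13, 4, 5]
Visit 17 → queue [13, 4, 5]
Visit 13 → queue [4, 5]
Visit 4 → queue [5]
Visit 5 → queue []

Visit order: 10, 2, 3, 6, 7, 9, 14, 15, 18, 1, 12, 11, 16, 8, 17, 13, 4, 5

17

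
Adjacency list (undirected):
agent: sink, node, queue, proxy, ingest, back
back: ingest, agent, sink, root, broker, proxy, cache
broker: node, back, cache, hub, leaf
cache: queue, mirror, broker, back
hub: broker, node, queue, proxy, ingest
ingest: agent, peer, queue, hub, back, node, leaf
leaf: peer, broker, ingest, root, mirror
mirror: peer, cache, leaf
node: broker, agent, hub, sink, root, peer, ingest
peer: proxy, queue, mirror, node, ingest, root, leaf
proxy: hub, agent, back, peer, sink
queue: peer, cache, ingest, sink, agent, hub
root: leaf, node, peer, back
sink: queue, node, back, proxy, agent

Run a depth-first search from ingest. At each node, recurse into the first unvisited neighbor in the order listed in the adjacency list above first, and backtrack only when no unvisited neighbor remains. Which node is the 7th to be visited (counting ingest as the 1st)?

hub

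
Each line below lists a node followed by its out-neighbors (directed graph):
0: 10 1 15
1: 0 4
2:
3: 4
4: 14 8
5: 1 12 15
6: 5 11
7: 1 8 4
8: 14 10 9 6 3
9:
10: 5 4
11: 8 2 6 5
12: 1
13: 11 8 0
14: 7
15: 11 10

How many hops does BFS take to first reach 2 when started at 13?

2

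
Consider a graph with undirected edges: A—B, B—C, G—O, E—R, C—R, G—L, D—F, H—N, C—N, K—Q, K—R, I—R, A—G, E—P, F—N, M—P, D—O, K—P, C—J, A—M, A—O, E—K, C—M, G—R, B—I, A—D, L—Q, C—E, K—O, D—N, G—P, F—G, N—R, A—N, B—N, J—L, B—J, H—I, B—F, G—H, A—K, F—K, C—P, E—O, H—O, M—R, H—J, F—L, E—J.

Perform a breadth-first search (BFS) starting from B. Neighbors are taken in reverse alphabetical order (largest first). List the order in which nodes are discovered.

Visit B; enqueue N, J, I, F, C, A → queue [N, J, I, F, C, A]
Visit N; enqueue R, H, D → queue [J, I, F, C, A, R, H, D]
Visit J; enqueue L, E → queue [I, F, C, A, R, H, D, L, E]
Visit I → queue [F, C, A, R, H, D, L, E]
Visit F; enqueue K, G → queue [C, A, R, H, D, L, E, K, G]
Visit C; enqueue P, M → queue [A, R, H, D, L, E, K, G, P, M]
Visit A; enqueue O → queue [R, H, D, L, E, K, G, P, M, O]
Visit R → queue [H, D, L, E, K, G, P, M, O]
Visit H → queue [D, L, E, K, G, P, M, O]
Visit D → queue [L, E, K, G, P, M, O]
Visit L; enqueue Q → queue [E, K, G, P, M, O, Q]
Visit E → queue [K, G, P, M, O, Q]
Visit K → queue [G, P, M, O, Q]
Visit G → queue [P, M, O, Q]
Visit P → queue [M, O, Q]
Visit M → queue [O, Q]
Visit O → queue [Q]
Visit Q → queue []

B -> N -> J -> I -> F -> C -> A -> R -> H -> D -> L -> E -> K -> G -> P -> M -> O -> Q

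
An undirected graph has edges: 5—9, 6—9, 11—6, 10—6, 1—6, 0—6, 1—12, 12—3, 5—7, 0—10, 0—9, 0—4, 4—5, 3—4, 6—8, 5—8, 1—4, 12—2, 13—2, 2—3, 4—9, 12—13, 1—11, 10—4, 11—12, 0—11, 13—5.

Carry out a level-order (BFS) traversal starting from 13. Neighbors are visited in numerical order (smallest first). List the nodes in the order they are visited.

13 -> 2 -> 5 -> 12 -> 3 -> 4 -> 7 -> 8 -> 9 -> 1 -> 11 -> 0 -> 10 -> 6

Visit 13; enqueue 2, 5, 12 → queue [2, 5, 12]
Visit 2; enqueue 3 → queue [5, 12, 3]
Visit 5; enqueue 4, 7, 8, 9 → queue [12, 3, 4, 7, 8, 9]
Visit 12; enqueue 1, 11 → queue [3, 4, 7, 8, 9, 1, 11]
Visit 3 → queue [4, 7, 8, 9, 1, 11]
Visit 4; enqueue 0, 10 → queue [7, 8, 9, 1, 11, 0, 10]
Visit 7 → queue [8, 9, 1, 11, 0, 10]
Visit 8; enqueue 6 → queue [9, 1, 11, 0, 10, 6]
Visit 9 → queue [1, 11, 0, 10, 6]
Visit 1 → queue [11, 0, 10, 6]
Visit 11 → queue [0, 10, 6]
Visit 0 → queue [10, 6]
Visit 10 → queue [6]
Visit 6 → queue []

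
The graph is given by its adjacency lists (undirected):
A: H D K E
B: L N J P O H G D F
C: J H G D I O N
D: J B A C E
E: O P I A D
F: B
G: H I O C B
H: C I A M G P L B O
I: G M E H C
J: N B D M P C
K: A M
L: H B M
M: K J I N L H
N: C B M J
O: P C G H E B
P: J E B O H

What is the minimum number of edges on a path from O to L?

2

Level 0: O
Level 1: B, C, E, G, H, P
Level 2: A, D, F, I, J, L, M, N
Level 3: K
L first appears at level 2.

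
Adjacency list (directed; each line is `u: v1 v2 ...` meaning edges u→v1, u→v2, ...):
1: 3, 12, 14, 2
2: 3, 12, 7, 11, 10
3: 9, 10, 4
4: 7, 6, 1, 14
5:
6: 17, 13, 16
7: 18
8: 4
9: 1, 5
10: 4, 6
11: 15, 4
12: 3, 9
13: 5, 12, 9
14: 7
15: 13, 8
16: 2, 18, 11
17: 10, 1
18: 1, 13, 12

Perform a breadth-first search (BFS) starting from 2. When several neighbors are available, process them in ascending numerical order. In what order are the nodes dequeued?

2, 3, 7, 10, 11, 12, 4, 9, 18, 6, 15, 1, 14, 5, 13, 16, 17, 8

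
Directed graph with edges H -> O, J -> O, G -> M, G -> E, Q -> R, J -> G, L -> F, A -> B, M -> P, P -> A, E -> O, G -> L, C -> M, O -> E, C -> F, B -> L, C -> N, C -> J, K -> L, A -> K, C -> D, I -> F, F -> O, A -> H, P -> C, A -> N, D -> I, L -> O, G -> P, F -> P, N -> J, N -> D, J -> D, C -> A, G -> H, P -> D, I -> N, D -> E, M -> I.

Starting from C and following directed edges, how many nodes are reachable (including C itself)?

16

BFS from C visits: C, A, D, F, J, M, N, B, H, K, E, I, O, P, G, L
Reachable nodes: 16 of 18 total.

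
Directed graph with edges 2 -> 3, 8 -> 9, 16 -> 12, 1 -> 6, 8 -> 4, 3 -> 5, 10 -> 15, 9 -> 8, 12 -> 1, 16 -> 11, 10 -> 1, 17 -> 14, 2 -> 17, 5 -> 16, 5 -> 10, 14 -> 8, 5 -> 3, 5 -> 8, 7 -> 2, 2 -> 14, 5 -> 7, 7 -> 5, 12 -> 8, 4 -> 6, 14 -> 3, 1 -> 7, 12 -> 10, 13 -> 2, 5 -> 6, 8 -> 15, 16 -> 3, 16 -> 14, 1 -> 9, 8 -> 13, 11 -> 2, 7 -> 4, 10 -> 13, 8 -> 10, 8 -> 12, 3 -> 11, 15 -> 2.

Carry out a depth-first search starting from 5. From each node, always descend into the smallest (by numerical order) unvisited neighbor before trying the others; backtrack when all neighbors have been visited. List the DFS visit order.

Visit 5
5 → 3
3 → 11
11 → 2
2 → 14
14 → 8
8 → 4
4 → 6
8 → 9
8 → 10
10 → 1
1 → 7
10 → 13
10 → 15
8 → 12
2 → 17
5 → 16

5, 3, 11, 2, 14, 8, 4, 6, 9, 10, 1, 7, 13, 15, 12, 17, 16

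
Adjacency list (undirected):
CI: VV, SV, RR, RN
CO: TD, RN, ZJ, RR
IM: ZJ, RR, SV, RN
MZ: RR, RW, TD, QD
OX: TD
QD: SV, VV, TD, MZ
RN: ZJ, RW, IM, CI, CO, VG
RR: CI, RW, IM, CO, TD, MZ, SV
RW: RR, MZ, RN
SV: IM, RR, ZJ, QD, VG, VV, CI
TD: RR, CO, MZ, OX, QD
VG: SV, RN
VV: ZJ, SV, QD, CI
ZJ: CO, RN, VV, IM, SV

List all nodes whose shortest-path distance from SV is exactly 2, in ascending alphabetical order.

Level 0: SV
Level 1: CI, IM, QD, RR, VG, VV, ZJ
Level 2: CO, MZ, RN, RW, TD
Level 3: OX

CO, MZ, RN, RW, TD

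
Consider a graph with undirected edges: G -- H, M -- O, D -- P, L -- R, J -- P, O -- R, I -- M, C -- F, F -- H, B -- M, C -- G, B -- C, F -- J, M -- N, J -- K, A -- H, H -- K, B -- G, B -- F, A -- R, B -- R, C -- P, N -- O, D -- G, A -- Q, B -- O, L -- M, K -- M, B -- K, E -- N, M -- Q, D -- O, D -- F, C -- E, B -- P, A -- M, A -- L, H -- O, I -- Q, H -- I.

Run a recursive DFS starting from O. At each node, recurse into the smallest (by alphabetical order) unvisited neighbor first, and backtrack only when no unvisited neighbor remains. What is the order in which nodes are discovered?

Visit O
O → B
B → C
C → E
E → N
N → M
M → A
A → H
H → F
F → D
D → G
D → P
P → J
J → K
H → I
I → Q
A → L
L → R

O, B, C, E, N, M, A, H, F, D, G, P, J, K, I, Q, L, R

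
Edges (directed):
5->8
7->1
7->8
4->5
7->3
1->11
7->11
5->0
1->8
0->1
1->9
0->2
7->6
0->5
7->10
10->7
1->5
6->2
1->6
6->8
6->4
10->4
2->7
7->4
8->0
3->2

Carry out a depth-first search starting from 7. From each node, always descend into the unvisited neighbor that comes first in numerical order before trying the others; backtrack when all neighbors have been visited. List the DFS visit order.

Visit 7
7 → 1
1 → 5
5 → 0
0 → 2
5 → 8
1 → 6
6 → 4
1 → 9
1 → 11
7 → 3
7 → 10

7 → 1 → 5 → 0 → 2 → 8 → 6 → 4 → 9 → 11 → 3 → 10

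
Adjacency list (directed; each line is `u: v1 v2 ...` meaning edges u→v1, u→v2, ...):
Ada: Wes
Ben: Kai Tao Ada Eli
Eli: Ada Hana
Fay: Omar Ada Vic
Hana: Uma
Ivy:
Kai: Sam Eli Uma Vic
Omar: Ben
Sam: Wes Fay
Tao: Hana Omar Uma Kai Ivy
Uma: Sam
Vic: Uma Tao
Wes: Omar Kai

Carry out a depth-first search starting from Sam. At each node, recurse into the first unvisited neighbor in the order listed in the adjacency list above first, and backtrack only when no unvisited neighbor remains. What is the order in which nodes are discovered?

Sam, Wes, Omar, Ben, Kai, Eli, Ada, Hana, Uma, Vic, Tao, Ivy, Fay

Visit Sam
Sam → Wes
Wes → Omar
Omar → Ben
Ben → Kai
Kai → Eli
Eli → Ada
Eli → Hana
Hana → Uma
Kai → Vic
Vic → Tao
Tao → Ivy
Sam → Fay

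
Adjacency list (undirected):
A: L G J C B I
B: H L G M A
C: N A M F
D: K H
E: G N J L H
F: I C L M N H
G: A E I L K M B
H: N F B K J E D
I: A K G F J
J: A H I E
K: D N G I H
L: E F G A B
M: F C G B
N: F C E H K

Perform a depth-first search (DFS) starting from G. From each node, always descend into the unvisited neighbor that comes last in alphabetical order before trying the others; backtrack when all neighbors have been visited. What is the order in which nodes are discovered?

Visit G
G → M
M → F
F → N
N → K
K → I
I → J
J → H
H → E
E → L
L → B
B → A
A → C
H → D

G → M → F → N → K → I → J → H → E → L → B → A → C → D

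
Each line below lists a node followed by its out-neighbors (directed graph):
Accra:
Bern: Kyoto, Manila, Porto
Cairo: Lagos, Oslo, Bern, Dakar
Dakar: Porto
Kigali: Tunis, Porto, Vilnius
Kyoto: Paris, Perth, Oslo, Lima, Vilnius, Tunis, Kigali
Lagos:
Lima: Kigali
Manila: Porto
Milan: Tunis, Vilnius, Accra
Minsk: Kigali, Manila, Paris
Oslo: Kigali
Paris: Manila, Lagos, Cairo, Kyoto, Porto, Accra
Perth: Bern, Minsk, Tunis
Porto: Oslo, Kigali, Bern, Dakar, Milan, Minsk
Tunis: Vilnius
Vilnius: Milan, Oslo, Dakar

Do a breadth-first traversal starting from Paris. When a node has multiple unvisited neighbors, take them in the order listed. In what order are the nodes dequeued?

Paris → Manila → Lagos → Cairo → Kyoto → Porto → Accra → Oslo → Bern → Dakar → Perth → Lima → Vilnius → Tunis → Kigali → Milan → Minsk

Visit Paris; enqueue Manila, Lagos, Cairo, Kyoto, Porto, Accra → queue [Manila, Lagos, Cairo, Kyoto, Porto, Accra]
Visit Manila → queue [Lagos, Cairo, Kyoto, Porto, Accra]
Visit Lagos → queue [Cairo, Kyoto, Porto, Accra]
Visit Cairo; enqueue Oslo, Bern, Dakar → queue [Kyoto, Porto, Accra, Oslo, Bern, Dakar]
Visit Kyoto; enqueue Perth, Lima, Vilnius, Tunis, Kigali → queue [Porto, Accra, Oslo, Bern, Dakar, Perth, Lima, Vilnius, Tunis, Kigali]
Visit Porto; enqueue Milan, Minsk → queue [Accra, Oslo, Bern, Dakar, Perth, Lima, Vilnius, Tunis, Kigali, Milan, Minsk]
Visit Accra → queue [Oslo, Bern, Dakar, Perth, Lima, Vilnius, Tunis, Kigali, Milan, Minsk]
Visit Oslo → queue [Bern, Dakar, Perth, Lima, Vilnius, Tunis, Kigali, Milan, Minsk]
Visit Bern → queue [Dakar, Perth, Lima, Vilnius, Tunis, Kigali, Milan, Minsk]
Visit Dakar → queue [Perth, Lima, Vilnius, Tunis, Kigali, Milan, Minsk]
Visit Perth → queue [Lima, Vilnius, Tunis, Kigali, Milan, Minsk]
Visit Lima → queue [Vilnius, Tunis, Kigali, Milan, Minsk]
Visit Vilnius → queue [Tunis, Kigali, Milan, Minsk]
Visit Tunis → queue [Kigali, Milan, Minsk]
Visit Kigali → queue [Milan, Minsk]
Visit Milan → queue [Minsk]
Visit Minsk → queue []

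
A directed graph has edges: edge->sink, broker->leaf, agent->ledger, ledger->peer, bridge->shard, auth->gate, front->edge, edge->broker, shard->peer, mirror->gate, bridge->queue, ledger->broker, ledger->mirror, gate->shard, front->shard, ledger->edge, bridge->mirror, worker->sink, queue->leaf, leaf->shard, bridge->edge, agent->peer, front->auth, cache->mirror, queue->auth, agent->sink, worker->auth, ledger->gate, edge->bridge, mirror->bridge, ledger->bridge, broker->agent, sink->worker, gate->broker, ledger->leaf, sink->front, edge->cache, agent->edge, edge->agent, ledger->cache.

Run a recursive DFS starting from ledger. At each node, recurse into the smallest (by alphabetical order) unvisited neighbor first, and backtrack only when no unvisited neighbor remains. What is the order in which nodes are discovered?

ledger, bridge, edge, agent, peer, sink, front, auth, gate, broker, leaf, shard, worker, cache, mirror, queue

Visit ledger
ledger → bridge
bridge → edge
edge → agent
agent → peer
agent → sink
sink → front
front → auth
auth → gate
gate → broker
broker → leaf
leaf → shard
sink → worker
edge → cache
cache → mirror
bridge → queue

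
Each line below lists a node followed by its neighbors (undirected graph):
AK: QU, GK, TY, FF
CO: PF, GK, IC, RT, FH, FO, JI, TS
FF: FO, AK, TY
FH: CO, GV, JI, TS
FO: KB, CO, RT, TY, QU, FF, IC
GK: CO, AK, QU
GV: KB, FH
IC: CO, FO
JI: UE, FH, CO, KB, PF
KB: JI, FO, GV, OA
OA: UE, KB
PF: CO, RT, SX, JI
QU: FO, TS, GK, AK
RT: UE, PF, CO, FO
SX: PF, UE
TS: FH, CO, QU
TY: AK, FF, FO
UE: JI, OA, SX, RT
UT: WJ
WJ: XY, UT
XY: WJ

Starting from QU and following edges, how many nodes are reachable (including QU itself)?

BFS from QU visits: QU, FO, TS, GK, AK, KB, CO, RT, TY, FF, IC, FH, JI, GV, OA, PF, UE, SX
Reachable nodes: 18 of 21 total.

18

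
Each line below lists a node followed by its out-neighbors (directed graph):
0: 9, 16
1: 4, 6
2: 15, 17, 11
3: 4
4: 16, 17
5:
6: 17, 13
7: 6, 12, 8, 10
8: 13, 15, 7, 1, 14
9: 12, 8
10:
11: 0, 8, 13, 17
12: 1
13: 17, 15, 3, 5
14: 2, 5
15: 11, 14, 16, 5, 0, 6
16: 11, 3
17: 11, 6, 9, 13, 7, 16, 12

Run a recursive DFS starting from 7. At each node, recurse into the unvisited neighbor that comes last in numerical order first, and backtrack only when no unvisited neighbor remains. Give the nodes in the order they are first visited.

7, 12, 1, 6, 17, 16, 11, 13, 15, 14, 5, 2, 0, 9, 8, 3, 4, 10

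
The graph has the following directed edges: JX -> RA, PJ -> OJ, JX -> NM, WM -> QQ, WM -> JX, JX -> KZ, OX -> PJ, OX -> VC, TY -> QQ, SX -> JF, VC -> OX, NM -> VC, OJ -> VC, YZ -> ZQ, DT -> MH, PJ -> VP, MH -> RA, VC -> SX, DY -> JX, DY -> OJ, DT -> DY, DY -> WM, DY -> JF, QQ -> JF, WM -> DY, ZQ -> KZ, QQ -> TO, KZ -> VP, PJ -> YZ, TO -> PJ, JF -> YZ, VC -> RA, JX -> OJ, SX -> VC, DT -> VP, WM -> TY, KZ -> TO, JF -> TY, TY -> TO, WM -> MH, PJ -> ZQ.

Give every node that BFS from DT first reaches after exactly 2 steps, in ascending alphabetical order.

Level 0: DT
Level 1: DY, MH, VP
Level 2: JF, JX, OJ, RA, WM
Level 3: KZ, NM, QQ, TY, VC, YZ
Level 4: OX, SX, TO, ZQ
Level 5: PJ

JF, JX, OJ, RA, WM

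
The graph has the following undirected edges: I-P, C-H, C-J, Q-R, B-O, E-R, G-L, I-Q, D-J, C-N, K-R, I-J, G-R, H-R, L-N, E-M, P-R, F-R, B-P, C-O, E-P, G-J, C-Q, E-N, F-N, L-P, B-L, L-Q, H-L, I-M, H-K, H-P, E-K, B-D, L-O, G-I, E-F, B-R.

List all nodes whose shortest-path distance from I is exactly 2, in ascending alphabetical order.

Level 0: I
Level 1: G, J, M, P, Q
Level 2: B, C, D, E, H, L, R
Level 3: F, K, N, O

B, C, D, E, H, L, R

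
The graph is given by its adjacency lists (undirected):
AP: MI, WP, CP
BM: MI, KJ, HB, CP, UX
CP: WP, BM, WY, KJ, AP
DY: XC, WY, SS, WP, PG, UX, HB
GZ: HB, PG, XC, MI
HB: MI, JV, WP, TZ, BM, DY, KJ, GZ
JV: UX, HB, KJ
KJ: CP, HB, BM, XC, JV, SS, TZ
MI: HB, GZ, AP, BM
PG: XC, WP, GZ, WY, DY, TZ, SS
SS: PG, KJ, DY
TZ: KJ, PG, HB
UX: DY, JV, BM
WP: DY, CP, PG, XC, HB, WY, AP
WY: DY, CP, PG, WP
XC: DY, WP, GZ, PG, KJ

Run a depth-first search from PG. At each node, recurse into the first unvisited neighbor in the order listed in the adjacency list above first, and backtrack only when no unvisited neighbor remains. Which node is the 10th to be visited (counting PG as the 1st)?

AP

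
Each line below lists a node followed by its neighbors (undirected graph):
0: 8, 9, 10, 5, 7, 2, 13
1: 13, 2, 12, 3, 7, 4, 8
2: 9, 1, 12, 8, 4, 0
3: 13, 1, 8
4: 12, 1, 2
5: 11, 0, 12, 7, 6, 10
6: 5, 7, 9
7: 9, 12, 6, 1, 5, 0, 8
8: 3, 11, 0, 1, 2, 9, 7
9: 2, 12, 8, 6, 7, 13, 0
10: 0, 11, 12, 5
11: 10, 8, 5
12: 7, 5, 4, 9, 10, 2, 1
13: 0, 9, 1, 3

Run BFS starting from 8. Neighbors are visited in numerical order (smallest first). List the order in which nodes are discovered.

8, 0, 1, 2, 3, 7, 9, 11, 5, 10, 13, 4, 12, 6

Visit 8; enqueue 0, 1, 2, 3, 7, 9, 11 → queue [0, 1, 2, 3, 7, 9, 11]
Visit 0; enqueue 5, 10, 13 → queue [1, 2, 3, 7, 9, 11, 5, 10, 13]
Visit 1; enqueue 4, 12 → queue [2, 3, 7, 9, 11, 5, 10, 13, 4, 12]
Visit 2 → queue [3, 7, 9, 11, 5, 10, 13, 4, 12]
Visit 3 → queue [7, 9, 11, 5, 10, 13, 4, 12]
Visit 7; enqueue 6 → queue [9, 11, 5, 10, 13, 4, 12, 6]
Visit 9 → queue [11, 5, 10, 13, 4, 12, 6]
Visit 11 → queue [5, 10, 13, 4, 12, 6]
Visit 5 → queue [10, 13, 4, 12, 6]
Visit 10 → queue [13, 4, 12, 6]
Visit 13 → queue [4, 12, 6]
Visit 4 → queue [12, 6]
Visit 12 → queue [6]
Visit 6 → queue []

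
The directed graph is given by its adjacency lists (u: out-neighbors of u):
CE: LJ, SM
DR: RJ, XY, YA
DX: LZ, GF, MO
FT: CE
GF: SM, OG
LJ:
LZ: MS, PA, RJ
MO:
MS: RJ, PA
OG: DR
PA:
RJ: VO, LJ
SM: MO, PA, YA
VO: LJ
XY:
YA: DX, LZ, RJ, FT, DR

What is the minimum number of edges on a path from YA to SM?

3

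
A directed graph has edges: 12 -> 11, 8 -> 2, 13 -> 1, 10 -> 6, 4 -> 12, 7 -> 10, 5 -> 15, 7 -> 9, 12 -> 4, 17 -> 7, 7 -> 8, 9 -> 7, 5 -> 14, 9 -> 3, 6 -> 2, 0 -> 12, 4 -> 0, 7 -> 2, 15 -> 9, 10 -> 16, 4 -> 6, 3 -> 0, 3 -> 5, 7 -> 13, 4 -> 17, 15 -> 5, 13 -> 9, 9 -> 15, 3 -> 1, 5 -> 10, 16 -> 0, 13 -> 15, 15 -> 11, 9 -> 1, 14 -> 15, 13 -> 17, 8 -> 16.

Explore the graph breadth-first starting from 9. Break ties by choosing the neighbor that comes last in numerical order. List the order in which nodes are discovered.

Visit 9; enqueue 15, 7, 3, 1 → queue [15, 7, 3, 1]
Visit 15; enqueue 11, 5 → queue [7, 3, 1, 11, 5]
Visit 7; enqueue 13, 10, 8, 2 → queue [3, 1, 11, 5, 13, 10, 8, 2]
Visit 3; enqueue 0 → queue [1, 11, 5, 13, 10, 8, 2, 0]
Visit 1 → queue [11, 5, 13, 10, 8, 2, 0]
Visit 11 → queue [5, 13, 10, 8, 2, 0]
Visit 5; enqueue 14 → queue [13, 10, 8, 2, 0, 14]
Visit 13; enqueue 17 → queue [10, 8, 2, 0, 14, 17]
Visit 10; enqueue 16, 6 → queue [8, 2, 0, 14, 17, 16, 6]
Visit 8 → queue [2, 0, 14, 17, 16, 6]
Visit 2 → queue [0, 14, 17, 16, 6]
Visit 0; enqueue 12 → queue [14, 17, 16, 6, 12]
Visit 14 → queue [17, 16, 6, 12]
Visit 17 → queue [16, 6, 12]
Visit 16 → queue [6, 12]
Visit 6 → queue [12]
Visit 12; enqueue 4 → queue [4]
Visit 4 → queue []

9, 15, 7, 3, 1, 11, 5, 13, 10, 8, 2, 0, 14, 17, 16, 6, 12, 4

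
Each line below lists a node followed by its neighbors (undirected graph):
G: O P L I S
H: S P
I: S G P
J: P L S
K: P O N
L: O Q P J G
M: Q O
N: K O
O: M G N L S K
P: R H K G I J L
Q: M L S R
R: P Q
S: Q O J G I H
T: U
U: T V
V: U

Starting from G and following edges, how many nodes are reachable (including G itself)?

13

BFS from G visits: G, I, L, O, P, S, J, Q, K, M, N, H, R
Reachable nodes: 13 of 16 total.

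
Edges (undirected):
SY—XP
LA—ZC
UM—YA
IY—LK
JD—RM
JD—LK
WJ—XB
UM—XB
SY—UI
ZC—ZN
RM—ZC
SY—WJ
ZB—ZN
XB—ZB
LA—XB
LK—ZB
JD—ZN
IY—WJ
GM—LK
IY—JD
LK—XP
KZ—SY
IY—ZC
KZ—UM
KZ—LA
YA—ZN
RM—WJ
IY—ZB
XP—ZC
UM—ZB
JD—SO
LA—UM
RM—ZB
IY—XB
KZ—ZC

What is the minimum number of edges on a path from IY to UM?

2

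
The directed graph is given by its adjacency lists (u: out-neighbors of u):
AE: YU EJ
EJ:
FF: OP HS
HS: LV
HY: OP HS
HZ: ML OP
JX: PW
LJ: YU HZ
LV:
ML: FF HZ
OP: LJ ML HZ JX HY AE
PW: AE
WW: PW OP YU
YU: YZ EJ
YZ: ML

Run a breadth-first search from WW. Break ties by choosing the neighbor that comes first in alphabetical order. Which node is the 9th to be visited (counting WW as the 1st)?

LJ

Visit WW; enqueue OP, PW, YU → queue [OP, PW, YU]
Visit OP; enqueue AE, HY, HZ, JX, LJ, ML → queue [PW, YU, AE, HY, HZ, JX, LJ, ML]
Visit PW → queue [YU, AE, HY, HZ, JX, LJ, ML]
Visit YU; enqueue EJ, YZ → queue [AE, HY, HZ, JX, LJ, ML, EJ, YZ]
Visit AE → queue [HY, HZ, JX, LJ, ML, EJ, YZ]
Visit HY; enqueue HS → queue [HZ, JX, LJ, ML, EJ, YZ, HS]
Visit HZ → queue [JX, LJ, ML, EJ, YZ, HS]
Visit JX → queue [LJ, ML, EJ, YZ, HS]
Visit LJ → queue [ML, EJ, YZ, HS]
Visit ML; enqueue FF → queue [EJ, YZ, HS, FF]
Visit EJ → queue [YZ, HS, FF]
Visit YZ → queue [HS, FF]
Visit HS; enqueue LV → queue [FF, LV]
Visit FF → queue [LV]
Visit LV → queue []

Visit order: WW, OP, PW, YU, AE, HY, HZ, JX, LJ, ML, EJ, YZ, HS, FF, LV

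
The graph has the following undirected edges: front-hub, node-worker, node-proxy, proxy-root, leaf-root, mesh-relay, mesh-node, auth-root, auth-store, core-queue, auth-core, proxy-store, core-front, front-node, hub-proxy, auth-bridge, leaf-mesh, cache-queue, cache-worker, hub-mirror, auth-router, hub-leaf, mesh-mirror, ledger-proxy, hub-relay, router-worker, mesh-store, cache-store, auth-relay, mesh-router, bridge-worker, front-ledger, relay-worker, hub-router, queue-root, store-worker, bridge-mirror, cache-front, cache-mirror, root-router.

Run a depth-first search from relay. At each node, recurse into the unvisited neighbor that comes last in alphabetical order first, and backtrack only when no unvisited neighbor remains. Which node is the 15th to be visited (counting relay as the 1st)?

core

Visit relay
relay → worker
worker → store
store → proxy
proxy → root
root → router
router → mesh
mesh → node
node → front
front → ledger
front → hub
hub → mirror
mirror → cache
cache → queue
queue → core
core → auth
auth → bridge
hub → leaf

Visit order: relay, worker, store, proxy, root, router, mesh, node, front, ledger, hub, mirror, cache, queue, core, auth, bridge, leaf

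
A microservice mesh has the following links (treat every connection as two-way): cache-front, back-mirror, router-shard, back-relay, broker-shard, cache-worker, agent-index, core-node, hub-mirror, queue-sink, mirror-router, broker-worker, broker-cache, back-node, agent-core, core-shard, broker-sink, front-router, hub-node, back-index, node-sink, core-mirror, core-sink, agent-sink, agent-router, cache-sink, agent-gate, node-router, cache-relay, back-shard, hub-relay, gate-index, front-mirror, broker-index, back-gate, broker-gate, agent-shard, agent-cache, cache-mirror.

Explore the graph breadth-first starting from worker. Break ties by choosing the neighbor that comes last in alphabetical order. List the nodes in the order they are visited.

Visit worker; enqueue cache, broker → queue [cache, broker]
Visit cache; enqueue sink, relay, mirror, front, agent → queue [broker, sink, relay, mirror, front, agent]
Visit broker; enqueue shard, index, gate → queue [sink, relay, mirror, front, agent, shard, index, gate]
Visit sink; enqueue queue, node, core → queue [relay, mirror, front, agent, shard, index, gate, queue, node, core]
Visit relay; enqueue hub, back → queue [mirror, front, agent, shard, index, gate, queue, node, core, hub, back]
Visit mirror; enqueue router → queue [front, agent, shard, index, gate, queue, node, core, hub, back, router]
Visit front → queue [agent, shard, index, gate, queue, node, core, hub, back, router]
Visit agent → queue [shard, index, gate, queue, node, core, hub, back, router]
Visit shard → queue [index, gate, queue, node, core, hub, back, router]
Visit index → queue [gate, queue, node, core, hub, back, router]
Visit gate → queue [queue, node, core, hub, back, router]
Visit queue → queue [node, core, hub, back, router]
Visit node → queue [core, hub, back, router]
Visit core → queue [hub, back, router]
Visit hub → queue [back, router]
Visit back → queue [router]
Visit router → queue []

worker, cache, broker, sink, relay, mirror, front, agent, shard, index, gate, queue, node, core, hub, back, router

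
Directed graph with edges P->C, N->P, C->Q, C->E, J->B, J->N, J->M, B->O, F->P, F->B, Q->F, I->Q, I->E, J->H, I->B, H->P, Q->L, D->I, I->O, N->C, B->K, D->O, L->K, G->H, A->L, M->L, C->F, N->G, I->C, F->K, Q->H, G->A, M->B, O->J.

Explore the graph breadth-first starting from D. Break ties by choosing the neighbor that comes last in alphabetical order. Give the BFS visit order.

Visit D; enqueue O, I → queue [O, I]
Visit O; enqueue J → queue [I, J]
Visit I; enqueue Q, E, C, B → queue [J, Q, E, C, B]
Visit J; enqueue N, M, H → queue [Q, E, C, B, N, M, H]
Visit Q; enqueue L, F → queue [E, C, B, N, M, H, L, F]
Visit E → queue [C, B, N, M, H, L, F]
Visit C → queue [B, N, M, H, L, F]
Visit B; enqueue K → queue [N, M, H, L, F, K]
Visit N; enqueue P, G → queue [M, H, L, F, K, P, G]
Visit M → queue [H, L, F, K, P, G]
Visit H → queue [L, F, K, P, G]
Visit L → queue [F, K, P, G]
Visit F → queue [K, P, G]
Visit K → queue [P, G]
Visit P → queue [G]
Visit G; enqueue A → queue [A]
Visit A → queue []

D → O → I → J → Q → E → C → B → N → M → H → L → F → K → P → G → A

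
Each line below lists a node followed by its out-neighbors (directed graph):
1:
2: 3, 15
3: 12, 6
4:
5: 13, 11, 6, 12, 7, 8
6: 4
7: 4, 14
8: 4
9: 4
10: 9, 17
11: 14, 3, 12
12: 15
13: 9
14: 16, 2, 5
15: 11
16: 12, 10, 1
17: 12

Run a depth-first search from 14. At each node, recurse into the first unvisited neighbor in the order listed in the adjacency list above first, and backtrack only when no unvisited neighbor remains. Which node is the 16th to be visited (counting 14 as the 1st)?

7

Visit 14
14 → 16
16 → 12
12 → 15
15 → 11
11 → 3
3 → 6
6 → 4
16 → 10
10 → 9
10 → 17
16 → 1
14 → 2
14 → 5
5 → 13
5 → 7
5 → 8

Visit order: 14, 16, 12, 15, 11, 3, 6, 4, 10, 9, 17, 1, 2, 5, 13, 7, 8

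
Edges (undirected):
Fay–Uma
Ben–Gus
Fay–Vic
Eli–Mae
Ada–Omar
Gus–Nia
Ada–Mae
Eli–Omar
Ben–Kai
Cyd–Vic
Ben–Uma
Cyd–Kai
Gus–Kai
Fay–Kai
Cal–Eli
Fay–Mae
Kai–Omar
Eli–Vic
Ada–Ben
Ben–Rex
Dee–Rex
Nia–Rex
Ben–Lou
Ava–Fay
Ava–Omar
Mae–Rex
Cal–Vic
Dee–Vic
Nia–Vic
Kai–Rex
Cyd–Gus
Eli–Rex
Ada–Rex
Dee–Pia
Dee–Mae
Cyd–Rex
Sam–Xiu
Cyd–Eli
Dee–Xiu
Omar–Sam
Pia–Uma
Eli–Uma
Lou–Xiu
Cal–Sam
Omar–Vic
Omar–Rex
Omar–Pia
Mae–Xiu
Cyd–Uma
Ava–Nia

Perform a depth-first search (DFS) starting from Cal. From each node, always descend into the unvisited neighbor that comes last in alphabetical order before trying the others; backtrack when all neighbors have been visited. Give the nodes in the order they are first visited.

Cal Vic Omar Sam Xiu Mae Rex Nia Gus Kai Fay Uma Pia Dee Eli Cyd Ben Lou Ada Ava

Visit Cal
Cal → Vic
Vic → Omar
Omar → Sam
Sam → Xiu
Xiu → Mae
Mae → Rex
Rex → Nia
Nia → Gus
Gus → Kai
Kai → Fay
Fay → Uma
Uma → Pia
Pia → Dee
Uma → Eli
Eli → Cyd
Uma → Ben
Ben → Lou
Ben → Ada
Fay → Ava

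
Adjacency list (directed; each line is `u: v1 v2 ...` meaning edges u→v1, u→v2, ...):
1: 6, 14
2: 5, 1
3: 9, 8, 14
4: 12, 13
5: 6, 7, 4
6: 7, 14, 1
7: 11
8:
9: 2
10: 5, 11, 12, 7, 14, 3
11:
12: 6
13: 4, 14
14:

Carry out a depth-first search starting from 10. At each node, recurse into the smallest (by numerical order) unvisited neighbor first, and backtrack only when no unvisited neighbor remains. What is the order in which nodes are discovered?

10, 3, 8, 9, 2, 1, 6, 7, 11, 14, 5, 4, 12, 13

Visit 10
10 → 3
3 → 8
3 → 9
9 → 2
2 → 1
1 → 6
6 → 7
7 → 11
6 → 14
2 → 5
5 → 4
4 → 12
4 → 13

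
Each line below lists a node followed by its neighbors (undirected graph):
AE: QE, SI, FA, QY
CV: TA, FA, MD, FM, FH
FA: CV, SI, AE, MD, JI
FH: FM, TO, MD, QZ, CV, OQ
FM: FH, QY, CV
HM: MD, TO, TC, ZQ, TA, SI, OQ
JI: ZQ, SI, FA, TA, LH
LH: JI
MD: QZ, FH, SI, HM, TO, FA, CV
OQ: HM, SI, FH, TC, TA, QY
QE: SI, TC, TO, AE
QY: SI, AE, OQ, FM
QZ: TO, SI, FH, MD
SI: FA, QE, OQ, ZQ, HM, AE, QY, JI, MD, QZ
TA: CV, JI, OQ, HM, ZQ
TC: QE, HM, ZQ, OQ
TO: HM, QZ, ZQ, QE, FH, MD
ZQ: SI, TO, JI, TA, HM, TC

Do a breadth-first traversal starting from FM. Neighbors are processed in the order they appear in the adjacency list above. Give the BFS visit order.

FM -> FH -> QY -> CV -> TO -> MD -> QZ -> OQ -> SI -> AE -> TA -> FA -> HM -> ZQ -> QE -> TC -> JI -> LH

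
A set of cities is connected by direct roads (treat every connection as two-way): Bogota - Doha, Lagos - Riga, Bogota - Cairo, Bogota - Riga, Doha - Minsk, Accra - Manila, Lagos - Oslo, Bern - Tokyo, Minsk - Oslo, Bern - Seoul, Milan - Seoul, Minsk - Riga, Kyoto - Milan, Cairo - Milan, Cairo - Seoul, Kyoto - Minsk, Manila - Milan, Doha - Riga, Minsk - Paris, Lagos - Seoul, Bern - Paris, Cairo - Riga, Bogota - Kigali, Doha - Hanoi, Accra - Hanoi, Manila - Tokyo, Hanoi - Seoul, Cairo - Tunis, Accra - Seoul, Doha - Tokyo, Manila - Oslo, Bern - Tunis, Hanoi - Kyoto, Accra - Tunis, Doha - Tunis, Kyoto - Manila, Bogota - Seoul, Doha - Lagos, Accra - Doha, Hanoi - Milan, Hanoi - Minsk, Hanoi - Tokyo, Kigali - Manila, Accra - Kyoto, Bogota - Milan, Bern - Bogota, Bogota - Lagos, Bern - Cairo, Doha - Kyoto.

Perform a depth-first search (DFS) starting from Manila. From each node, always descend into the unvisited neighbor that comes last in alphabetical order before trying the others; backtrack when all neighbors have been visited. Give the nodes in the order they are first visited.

Visit Manila
Manila → Tokyo
Tokyo → Hanoi
Hanoi → Seoul
Seoul → Milan
Milan → Kyoto
Kyoto → Minsk
Minsk → Riga
Riga → Lagos
Lagos → Oslo
Lagos → Doha
Doha → Tunis
Tunis → Cairo
Cairo → Bogota
Bogota → Kigali
Bogota → Bern
Bern → Paris
Tunis → Accra

Manila Tokyo Hanoi Seoul Milan Kyoto Minsk Riga Lagos Oslo Doha Tunis Cairo Bogota Kigali Bern Paris Accra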